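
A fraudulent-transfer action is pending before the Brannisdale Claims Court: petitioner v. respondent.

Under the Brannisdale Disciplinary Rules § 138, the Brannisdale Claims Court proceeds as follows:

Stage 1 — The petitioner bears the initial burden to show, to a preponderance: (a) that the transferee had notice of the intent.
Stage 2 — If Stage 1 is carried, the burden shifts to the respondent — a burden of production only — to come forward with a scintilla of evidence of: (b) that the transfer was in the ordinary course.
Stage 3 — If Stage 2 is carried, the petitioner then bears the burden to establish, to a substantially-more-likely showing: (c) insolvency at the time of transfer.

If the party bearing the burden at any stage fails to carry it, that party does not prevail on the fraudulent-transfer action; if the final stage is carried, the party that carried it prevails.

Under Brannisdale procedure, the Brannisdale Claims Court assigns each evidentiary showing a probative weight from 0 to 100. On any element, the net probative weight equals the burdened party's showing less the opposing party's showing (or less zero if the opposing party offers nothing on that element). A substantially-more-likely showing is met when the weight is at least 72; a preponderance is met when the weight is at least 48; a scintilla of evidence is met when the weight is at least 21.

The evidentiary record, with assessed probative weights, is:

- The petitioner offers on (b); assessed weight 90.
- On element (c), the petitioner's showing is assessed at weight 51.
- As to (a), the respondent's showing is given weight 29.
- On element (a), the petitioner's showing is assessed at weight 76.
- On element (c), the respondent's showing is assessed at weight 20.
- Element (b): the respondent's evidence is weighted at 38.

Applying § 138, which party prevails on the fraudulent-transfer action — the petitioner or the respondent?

Stage 1 — burden on petitioner; standard: a preponderance (weight is at least 48).
    (a): 76 − 29 = 47 < 48 [not met]
  Not every element is met, so the petitioner fails to carry Stage 1.
The analysis ends at Stage 1; the respondent prevails.

respondent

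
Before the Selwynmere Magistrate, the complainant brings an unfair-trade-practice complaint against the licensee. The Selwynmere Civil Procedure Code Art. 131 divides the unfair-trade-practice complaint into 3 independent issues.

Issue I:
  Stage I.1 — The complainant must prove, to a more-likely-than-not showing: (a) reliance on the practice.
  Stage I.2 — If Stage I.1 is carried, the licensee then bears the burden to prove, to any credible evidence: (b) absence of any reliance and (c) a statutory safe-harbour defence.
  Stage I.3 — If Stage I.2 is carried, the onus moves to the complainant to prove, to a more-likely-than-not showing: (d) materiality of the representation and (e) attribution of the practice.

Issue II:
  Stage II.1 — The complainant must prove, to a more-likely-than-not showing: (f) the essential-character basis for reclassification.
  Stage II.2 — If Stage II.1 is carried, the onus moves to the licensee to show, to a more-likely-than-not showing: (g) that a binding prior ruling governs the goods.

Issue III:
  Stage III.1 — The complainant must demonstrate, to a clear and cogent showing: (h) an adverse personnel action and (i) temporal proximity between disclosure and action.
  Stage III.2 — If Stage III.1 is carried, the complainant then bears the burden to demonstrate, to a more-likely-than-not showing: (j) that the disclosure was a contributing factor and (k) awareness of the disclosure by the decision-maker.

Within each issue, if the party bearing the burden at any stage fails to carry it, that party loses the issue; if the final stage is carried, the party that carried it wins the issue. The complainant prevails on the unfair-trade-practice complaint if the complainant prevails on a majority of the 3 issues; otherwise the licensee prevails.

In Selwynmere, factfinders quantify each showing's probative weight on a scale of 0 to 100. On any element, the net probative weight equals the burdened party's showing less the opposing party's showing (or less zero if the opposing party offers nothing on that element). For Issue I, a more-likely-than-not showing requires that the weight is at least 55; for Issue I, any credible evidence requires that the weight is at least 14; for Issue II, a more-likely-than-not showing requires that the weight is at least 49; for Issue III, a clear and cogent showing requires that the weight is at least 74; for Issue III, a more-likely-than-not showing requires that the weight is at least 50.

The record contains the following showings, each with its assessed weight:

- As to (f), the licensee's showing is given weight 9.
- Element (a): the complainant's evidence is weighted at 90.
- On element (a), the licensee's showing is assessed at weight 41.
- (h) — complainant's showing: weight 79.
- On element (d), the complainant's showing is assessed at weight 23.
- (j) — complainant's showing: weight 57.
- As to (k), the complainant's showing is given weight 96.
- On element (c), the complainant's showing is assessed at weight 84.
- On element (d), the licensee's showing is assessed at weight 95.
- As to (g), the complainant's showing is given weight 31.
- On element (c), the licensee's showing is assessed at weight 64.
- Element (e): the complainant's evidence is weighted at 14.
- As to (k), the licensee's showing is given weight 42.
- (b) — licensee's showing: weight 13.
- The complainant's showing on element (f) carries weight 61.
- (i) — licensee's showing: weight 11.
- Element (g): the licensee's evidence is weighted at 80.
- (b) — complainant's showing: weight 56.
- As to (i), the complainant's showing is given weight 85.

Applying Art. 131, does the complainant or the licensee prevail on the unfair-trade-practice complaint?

— Issue I —
Stage I.1 (complainant, a more-likely-than-not showing, weight is at least 55): (a) net 90−41=49 < 55 — fails.
  Not every element is met, so the complainant fails to carry Stage I.1.
So the licensee prevails on this issue.
— Issue II —
Stage II.1 — burden on complainant; standard: a more-likely-than-not showing (weight is at least 49).
    (f): 61 − 9 = 52 ≥ 49 [met]
  Stage II.1 carried; the burden shifts to the licensee.
Stage II.2 — burden on licensee; standard: a more-likely-than-not showing (weight is at least 49).
    (g): 80 − 31 = 49 ≥ 49 [met]
  The licensee carries the last stage.
All stages carried — the licensee prevails on this issue.
— Issue III —
Stage III.1 — burden on complainant; standard: a clear and cogent showing (weight is at least 74).
    (h): 79 ≥ 74 [met]
    (i): 85 − 11 = 74 ≥ 74 [met]
  All elements met. The complainant retains the burden for Stage III.2.
Stage III.2 — burden on complainant; standard: a more-likely-than-not showing (weight is at least 50).
    (j): 57 ≥ 50 [met]
    (k): 96 − 42 = 54 ≥ 50 [met]
  Stage III.2 carried; the final stage is satisfied.
Every stage carried; the complainant prevails on this issue.
Per-issue: Issue I → licensee; Issue II → licensee; Issue III → complainant. The complainant must prevail on a majority of issues; overall, the licensee prevails.

licensee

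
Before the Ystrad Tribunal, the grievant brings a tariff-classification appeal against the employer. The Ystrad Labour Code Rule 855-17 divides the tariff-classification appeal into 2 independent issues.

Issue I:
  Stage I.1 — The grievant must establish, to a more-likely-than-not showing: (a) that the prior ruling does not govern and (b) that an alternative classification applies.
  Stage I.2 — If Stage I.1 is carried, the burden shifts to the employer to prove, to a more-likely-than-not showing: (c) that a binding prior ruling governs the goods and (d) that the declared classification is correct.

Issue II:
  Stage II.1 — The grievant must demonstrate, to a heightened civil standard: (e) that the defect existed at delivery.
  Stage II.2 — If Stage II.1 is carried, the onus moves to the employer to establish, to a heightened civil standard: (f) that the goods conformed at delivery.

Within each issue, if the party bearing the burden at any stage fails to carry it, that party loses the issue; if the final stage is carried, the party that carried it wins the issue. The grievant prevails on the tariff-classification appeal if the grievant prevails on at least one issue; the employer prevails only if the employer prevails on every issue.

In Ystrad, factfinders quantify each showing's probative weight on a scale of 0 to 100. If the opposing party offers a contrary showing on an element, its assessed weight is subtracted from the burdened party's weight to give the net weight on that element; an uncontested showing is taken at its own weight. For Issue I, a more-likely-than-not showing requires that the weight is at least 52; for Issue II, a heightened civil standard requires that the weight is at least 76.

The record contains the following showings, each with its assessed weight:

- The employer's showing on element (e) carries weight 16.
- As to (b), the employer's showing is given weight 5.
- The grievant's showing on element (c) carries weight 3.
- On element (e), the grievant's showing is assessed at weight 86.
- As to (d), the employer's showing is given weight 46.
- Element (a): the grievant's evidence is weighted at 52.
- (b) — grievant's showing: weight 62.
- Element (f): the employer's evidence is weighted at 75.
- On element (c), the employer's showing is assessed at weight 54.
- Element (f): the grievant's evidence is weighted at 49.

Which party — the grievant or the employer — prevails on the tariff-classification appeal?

grievant

— Issue I —
Stage I.1 — burden on grievant; standard: a more-likely-than-not showing (weight is at least 52).
    (a): 52 ≥ 52 [met]
    (b): 62 − 5 = 57 ≥ 52 [met]
  Stage I.1 is satisfied; the onus moves to the employer.
Stage I.2 — burden on employer; standard: a more-likely-than-not showing (weight is at least 52).
    (c): 54 − 3 = 51 < 52 [not met]
    (d): 46 < 52 [not met]
  Stage I.2 not carried; the employer fails its burden.
The analysis ends at Stage I.2; the grievant prevails on this issue.
— Issue II —
Stage II.1 (grievant, a heightened civil standard, weight is at least 76): (e) net 86−16=70 < 76 — fails.
  The grievant does not carry Stage II.1.
The analysis ends at Stage II.1; the employer prevails on this issue.
Per-issue: Issue I → grievant; Issue II → employer. The grievant must prevail on at least one issue; overall, the grievant prevails.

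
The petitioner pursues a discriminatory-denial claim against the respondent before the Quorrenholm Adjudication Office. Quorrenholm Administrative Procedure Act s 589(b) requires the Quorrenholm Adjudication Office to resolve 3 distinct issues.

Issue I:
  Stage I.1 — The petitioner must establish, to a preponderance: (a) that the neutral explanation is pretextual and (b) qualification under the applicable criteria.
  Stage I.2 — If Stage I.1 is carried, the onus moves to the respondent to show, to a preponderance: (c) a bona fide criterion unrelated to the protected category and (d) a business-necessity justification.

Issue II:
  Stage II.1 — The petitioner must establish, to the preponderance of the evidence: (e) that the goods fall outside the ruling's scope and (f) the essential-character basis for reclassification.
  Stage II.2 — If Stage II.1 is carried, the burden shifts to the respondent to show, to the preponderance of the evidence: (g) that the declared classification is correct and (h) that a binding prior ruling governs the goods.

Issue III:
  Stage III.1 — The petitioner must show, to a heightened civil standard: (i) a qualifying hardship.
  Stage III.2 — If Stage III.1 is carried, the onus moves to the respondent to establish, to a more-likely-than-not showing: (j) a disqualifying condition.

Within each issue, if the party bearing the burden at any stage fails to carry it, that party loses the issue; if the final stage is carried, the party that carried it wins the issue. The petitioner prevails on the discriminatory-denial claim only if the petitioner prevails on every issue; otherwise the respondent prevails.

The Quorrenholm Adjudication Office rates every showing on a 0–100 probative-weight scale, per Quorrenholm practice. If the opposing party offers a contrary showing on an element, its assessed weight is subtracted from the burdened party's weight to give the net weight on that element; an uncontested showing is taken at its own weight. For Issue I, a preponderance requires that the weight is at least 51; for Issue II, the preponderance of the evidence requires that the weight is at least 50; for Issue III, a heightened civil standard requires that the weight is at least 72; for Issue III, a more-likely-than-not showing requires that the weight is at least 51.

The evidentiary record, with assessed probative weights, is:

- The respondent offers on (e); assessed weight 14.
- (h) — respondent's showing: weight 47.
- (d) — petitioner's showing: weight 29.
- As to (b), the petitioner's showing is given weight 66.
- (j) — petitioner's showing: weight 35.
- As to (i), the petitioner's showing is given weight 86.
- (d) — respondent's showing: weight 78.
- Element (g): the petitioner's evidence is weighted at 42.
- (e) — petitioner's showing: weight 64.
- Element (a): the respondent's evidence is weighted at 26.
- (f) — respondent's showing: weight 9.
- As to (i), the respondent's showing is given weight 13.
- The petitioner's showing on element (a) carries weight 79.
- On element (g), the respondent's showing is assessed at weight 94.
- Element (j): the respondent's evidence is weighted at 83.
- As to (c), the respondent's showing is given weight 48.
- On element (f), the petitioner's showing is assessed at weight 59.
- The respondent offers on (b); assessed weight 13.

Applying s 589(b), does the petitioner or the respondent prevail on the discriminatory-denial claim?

— Issue I —
At Stage I.1 the petitioner must meet a preponderance (weight is at least 51): on (a) the weight is 79 less the opposing 26 gives net 53, ≥ 51, so (a) meets the standard; on (b) the weight is 66 less the opposing 13 gives net 53, ≥ 51, so (b) meets the standard.
  Stage I.1 is satisfied; the onus moves to the respondent.
At Stage I.2 the respondent must meet a preponderance (weight is at least 51): on (c) the weight is 48, < 51, so (c) does not meet the standard; on (d) the weight is 78 less the opposing 29 gives net 49, which does not reach 51, so (d) does not meet the standard.
  Stage I.2 not carried; the respondent fails its burden.
The analysis ends at Stage I.2; the petitioner prevails on this issue.
— Issue II —
At Stage II.1 the petitioner must meet the preponderance of the evidence (weight is at least 50): on (e) the weight is 64 less the opposing 14 gives net 50, ≥ 50, so (e) meets the standard; on (f) the weight is 59 less the opposing 9 gives net 50, ≥ 50, so (f) meets the standard.
  Stage II.1 is satisfied; the onus moves to the respondent.
At Stage II.2 the respondent must meet the preponderance of the evidence (weight is at least 50): on (g) the weight is 94 less the opposing 42 gives net 52, which does reach 50, so (g) meets the standard; on (h) the weight is 47, < 50, so (h) does not meet the standard.
  The respondent does not carry Stage II.2.
So the petitioner prevails on this issue.
— Issue III —
Stage III.1 — burden on petitioner; standard: a heightened civil standard (weight is at least 72).
    (i): 86 − 13 = 73 ≥ 72 [met]
  The petitioner carries Stage III.1; the respondent now bears the burden.
Stage III.2 — burden on respondent; standard: a more-likely-than-not showing (weight is at least 51).
    (j): 83 − 35 = 48 < 51 [not met]
  The respondent does not carry Stage III.2.
The petitioner prevails on this issue.
Per-issue: Issue I → petitioner; Issue II → petitioner; Issue III → petitioner. The petitioner must prevail on every issue; overall, the petitioner prevails.

petitioner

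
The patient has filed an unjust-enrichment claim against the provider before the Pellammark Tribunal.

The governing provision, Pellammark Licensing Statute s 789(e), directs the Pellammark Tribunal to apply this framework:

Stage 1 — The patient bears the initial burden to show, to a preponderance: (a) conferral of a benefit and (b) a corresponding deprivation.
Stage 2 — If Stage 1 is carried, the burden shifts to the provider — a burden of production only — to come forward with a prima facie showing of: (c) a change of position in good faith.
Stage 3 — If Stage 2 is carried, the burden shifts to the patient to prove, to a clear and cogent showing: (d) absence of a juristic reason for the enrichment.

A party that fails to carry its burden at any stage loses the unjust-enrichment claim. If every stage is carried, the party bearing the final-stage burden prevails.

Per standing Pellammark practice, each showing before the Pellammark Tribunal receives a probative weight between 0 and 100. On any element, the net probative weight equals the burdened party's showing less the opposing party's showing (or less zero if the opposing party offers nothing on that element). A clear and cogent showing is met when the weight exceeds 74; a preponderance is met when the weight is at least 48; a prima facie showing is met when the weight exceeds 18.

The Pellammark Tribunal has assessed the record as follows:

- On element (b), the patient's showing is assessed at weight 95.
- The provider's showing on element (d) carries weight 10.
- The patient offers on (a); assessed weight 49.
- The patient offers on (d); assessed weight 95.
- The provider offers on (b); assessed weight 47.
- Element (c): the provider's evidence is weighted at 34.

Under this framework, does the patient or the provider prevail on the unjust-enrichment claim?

Stage 1 (patient, a preponderance, weight is at least 48): (a) 49 ≥ 48 — meets; (b) net 95−47=48 ≥ 48 — meets.
  All elements met. The burden passes to the provider.
Stage 2 (provider, a prima facie showing, weight exceeds 18): (c) 34 > 18 — meets.
  All elements met. The burden passes to the patient.
Stage 3 (patient, a clear and cogent showing, weight exceeds 74): (d) net 95−10=85 > 74 — meets.
  The patient carries the last stage.
Every stage carried; the patient prevails.

patient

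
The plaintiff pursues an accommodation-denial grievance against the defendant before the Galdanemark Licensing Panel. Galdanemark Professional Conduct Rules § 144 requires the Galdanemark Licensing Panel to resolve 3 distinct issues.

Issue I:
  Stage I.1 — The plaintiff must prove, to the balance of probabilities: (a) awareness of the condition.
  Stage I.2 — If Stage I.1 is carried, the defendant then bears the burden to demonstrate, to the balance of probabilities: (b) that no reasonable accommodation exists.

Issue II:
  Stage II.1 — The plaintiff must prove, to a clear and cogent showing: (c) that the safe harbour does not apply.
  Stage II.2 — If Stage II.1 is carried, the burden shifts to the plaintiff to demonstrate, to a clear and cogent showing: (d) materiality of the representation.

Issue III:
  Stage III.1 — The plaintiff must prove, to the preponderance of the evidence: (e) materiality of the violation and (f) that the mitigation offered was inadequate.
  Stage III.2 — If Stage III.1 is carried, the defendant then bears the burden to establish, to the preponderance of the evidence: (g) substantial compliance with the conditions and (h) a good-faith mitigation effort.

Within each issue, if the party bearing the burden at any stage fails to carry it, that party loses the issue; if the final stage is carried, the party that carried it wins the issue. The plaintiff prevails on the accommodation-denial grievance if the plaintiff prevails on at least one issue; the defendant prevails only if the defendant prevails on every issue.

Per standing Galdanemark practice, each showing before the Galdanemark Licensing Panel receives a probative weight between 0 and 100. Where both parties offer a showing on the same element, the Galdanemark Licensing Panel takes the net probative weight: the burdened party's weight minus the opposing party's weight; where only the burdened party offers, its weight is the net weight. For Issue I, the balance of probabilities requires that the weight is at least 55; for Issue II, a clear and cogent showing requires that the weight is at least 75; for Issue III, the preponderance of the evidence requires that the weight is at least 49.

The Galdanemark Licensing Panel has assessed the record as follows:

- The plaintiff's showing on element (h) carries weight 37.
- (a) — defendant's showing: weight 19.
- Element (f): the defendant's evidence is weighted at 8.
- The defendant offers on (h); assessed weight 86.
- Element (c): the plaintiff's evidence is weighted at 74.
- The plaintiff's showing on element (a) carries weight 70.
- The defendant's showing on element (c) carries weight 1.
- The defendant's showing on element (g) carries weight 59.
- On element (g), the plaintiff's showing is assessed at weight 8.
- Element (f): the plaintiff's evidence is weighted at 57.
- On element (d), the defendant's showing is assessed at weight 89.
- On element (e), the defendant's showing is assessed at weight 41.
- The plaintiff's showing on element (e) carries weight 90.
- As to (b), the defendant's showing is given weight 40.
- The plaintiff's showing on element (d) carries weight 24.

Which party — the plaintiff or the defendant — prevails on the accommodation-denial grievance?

defendant

— Issue I —
At Stage I.1 the plaintiff must meet the balance of probabilities (weight is at least 55): on (a) the weight is 70 less the opposing 19 gives net 51, which does not reach 55, so (a) does not meet the standard.
  Not every element is met, so the plaintiff fails to carry Stage I.1.
The analysis ends at Stage I.1; the defendant prevails on this issue.
— Issue II —
Stage II.1 (plaintiff, a clear and cogent showing, weight is at least 75): (c) net 74−1=73 < 75 — fails.
  Stage II.1 not carried; the plaintiff fails its burden.
The defendant prevails on this issue.
— Issue III —
Stage III.1 — burden on plaintiff; standard: the preponderance of the evidence (weight is at least 49).
    (e): 90 − 41 = 49 ≥ 49 [met]
    (f): 57 − 8 = 49 ≥ 49 [met]
  Stage III.1 carried; the burden shifts to the defendant.
Stage III.2 — burden on defendant; standard: the preponderance of the evidence (weight is at least 49).
    (g): 59 − 8 = 51 ≥ 49 [met]
    (h): 86 − 37 = 49 ≥ 49 [met]
  Stage III.2 carried; the final stage is satisfied.
All stages carried — the defendant prevails on this issue.
Per-issue: Issue I → defendant; Issue II → defendant; Issue III → defendant. The plaintiff must prevail on at least one issue; overall, the defendant prevails.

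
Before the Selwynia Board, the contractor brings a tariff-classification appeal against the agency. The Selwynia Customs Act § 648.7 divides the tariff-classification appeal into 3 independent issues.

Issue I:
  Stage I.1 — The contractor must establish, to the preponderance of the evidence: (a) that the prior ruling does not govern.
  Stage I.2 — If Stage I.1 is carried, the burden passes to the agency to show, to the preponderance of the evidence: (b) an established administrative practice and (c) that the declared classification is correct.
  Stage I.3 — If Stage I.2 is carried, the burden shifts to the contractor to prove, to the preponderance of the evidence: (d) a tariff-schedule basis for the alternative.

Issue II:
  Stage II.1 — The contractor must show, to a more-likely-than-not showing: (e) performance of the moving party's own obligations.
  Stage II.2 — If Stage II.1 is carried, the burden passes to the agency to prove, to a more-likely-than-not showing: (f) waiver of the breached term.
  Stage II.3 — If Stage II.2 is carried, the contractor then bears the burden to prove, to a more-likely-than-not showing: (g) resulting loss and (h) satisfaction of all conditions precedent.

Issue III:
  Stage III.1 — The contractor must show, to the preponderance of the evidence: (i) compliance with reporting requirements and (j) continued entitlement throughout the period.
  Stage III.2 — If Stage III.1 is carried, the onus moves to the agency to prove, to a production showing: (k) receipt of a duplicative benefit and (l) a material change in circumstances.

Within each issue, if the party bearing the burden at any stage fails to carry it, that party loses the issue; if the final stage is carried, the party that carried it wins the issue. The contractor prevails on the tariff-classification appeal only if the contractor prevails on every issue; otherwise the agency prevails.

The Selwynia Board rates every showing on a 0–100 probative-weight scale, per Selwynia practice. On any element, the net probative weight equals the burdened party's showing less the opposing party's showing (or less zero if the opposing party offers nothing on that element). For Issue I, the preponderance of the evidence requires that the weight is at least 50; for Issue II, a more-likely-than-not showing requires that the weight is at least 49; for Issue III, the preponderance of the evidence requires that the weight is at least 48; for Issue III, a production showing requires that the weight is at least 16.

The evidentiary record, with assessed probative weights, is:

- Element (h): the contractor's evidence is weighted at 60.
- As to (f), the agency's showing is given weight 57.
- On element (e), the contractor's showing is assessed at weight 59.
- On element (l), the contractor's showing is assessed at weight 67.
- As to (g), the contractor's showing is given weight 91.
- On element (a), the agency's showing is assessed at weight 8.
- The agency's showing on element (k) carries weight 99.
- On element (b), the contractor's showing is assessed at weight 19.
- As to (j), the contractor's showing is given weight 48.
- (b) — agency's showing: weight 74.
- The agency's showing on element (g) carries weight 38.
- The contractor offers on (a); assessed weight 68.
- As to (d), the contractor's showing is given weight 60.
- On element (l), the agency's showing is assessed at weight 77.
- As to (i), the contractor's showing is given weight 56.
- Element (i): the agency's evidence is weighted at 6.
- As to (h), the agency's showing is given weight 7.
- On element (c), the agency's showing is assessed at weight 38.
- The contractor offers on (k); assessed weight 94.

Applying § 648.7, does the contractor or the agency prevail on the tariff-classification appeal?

— Issue I —
At Stage I.1 the contractor must meet the preponderance of the evidence (weight is at least 50): on (a) the weight is 68 less the opposing 8 gives net 60, which does reach 50, so (a) meets the standard.
  The contractor carries Stage I.1; the agency now bears the burden.
At Stage I.2 the agency must meet the preponderance of the evidence (weight is at least 50): on (b) the weight is 74 less the opposing 19 gives net 55, ≥ 50, so (b) meets the standard; on (c) the weight is 38, which does not reach 50, so (c) does not meet the standard.
  The agency does not carry Stage I.2.
The analysis ends at Stage I.2; the contractor prevails on this issue.
— Issue II —
At Stage II.1 the contractor must meet a more-likely-than-not showing (weight is at least 49): on (e) the weight is 59, ≥ 49, so (e) meets the standard.
  Stage II.1 is satisfied; the onus moves to the agency.
At Stage II.2 the agency must meet a more-likely-than-not showing (weight is at least 49): on (f) the weight is 57, ≥ 49, so (f) meets the standard.
  All elements met. The burden passes to the contractor.
At Stage II.3 the contractor must meet a more-likely-than-not showing (weight is at least 49): on (g) the weight is 91 less the opposing 38 gives net 53, which does reach 49, so (g) meets the standard; on (h) the weight is 60 less the opposing 7 gives net 53, ≥ 49, so (h) meets the standard.
  The contractor carries the last stage.
All stages carried — the contractor prevails on this issue.
— Issue III —
Stage III.1 — burden on contractor; standard: the preponderance of the evidence (weight is at least 48).
    (i): 56 − 6 = 50 ≥ 48 [met]
    (j): 48 ≥ 48 [met]
  The contractor carries Stage III.1; the agency now bears the burden.
Stage III.2 — burden on agency; standard: a production showing (weight is at least 16).
    (k): 99 − 94 = 5 < 16 [not met]
    (l): 77 − 67 = 10 < 16 [not met]
  Stage III.2 not carried; the agency fails its burden.
So the contractor prevails on this issue.
Per-issue: Issue I → contractor; Issue II → contractor; Issue III → contractor. The contractor must prevail on every issue; overall, the contractor prevails.

contractor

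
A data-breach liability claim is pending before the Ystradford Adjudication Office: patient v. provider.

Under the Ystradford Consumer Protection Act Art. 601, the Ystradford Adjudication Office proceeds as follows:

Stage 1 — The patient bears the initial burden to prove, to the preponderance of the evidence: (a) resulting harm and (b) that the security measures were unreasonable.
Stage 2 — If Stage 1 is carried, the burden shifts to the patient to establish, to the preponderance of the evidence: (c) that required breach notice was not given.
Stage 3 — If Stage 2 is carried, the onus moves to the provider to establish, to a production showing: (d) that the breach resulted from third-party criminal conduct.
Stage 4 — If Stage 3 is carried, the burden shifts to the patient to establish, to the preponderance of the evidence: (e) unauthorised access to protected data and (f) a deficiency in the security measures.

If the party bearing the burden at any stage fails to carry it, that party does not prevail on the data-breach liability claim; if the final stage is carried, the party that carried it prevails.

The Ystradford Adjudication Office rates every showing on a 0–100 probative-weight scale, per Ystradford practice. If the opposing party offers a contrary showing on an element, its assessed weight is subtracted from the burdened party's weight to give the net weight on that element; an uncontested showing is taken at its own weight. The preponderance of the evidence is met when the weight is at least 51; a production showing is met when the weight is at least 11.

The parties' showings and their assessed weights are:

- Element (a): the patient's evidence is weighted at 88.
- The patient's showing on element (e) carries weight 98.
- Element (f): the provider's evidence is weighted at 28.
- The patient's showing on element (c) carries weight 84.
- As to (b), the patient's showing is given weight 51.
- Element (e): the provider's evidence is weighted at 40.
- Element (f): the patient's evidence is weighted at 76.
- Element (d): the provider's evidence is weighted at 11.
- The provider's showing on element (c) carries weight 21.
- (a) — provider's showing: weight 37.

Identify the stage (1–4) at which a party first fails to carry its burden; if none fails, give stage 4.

Stage 1 (patient, the preponderance of the evidence, weight is at least 51): (a) net 88−37=51 ≥ 51 — meets; (b) 51 ≥ 51 — meets.
  Stage 1 carried; the burden remains with the patient.
Stage 2 (patient, the preponderance of the evidence, weight is at least 51): (c) net 84−21=63 ≥ 51 — meets.
  Stage 2 is satisfied; the onus moves to the provider.
Stage 3 (provider, a production showing, weight is at least 11): (d) 11 ≥ 11 — meets.
  Stage 3 is satisfied; the onus moves to the patient.
Stage 4 (patient, the preponderance of the evidence, weight is at least 51): (e) net 98−40=58 ≥ 51 — meets; (f) net 76−28=48 < 51 — fails.
  Not every element is met, so the patient fails to carry Stage 4.
The provider prevails.

stage 4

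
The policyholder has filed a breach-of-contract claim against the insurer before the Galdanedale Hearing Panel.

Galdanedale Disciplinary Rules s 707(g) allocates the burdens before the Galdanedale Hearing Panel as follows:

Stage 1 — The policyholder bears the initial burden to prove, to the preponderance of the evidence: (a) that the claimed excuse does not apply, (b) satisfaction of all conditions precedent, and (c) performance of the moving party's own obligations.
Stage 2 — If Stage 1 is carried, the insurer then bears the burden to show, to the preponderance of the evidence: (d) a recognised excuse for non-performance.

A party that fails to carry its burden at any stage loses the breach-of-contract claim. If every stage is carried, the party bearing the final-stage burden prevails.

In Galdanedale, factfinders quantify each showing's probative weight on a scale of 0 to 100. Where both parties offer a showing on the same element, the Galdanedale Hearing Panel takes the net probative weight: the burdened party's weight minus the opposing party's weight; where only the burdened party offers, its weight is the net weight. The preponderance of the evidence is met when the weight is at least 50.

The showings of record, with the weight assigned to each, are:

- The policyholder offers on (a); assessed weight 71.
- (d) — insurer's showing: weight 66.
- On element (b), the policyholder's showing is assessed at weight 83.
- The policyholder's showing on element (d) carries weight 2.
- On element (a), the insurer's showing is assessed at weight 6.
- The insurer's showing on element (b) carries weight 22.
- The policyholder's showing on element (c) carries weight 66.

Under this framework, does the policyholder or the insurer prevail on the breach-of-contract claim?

insurer

At Stage 1 the policyholder must meet the preponderance of the evidence (weight is at least 50): on (a) the weight is 71 less the opposing 6 gives net 65, which does reach 50, so (a) meets the standard; on (b) the weight is 83 less the opposing 22 gives net 61, which does reach 50, so (b) meets the standard; on (c) the weight is 66, ≥ 50, so (c) meets the standard.
  All elements met. The burden passes to the insurer.
At Stage 2 the insurer must meet the preponderance of the evidence (weight is at least 50): on (d) the weight is 66 less the opposing 2 gives net 64, which does reach 50, so (d) meets the standard.
  Stage 2 carried; the final stage is satisfied.
Every stage carried; the insurer prevails.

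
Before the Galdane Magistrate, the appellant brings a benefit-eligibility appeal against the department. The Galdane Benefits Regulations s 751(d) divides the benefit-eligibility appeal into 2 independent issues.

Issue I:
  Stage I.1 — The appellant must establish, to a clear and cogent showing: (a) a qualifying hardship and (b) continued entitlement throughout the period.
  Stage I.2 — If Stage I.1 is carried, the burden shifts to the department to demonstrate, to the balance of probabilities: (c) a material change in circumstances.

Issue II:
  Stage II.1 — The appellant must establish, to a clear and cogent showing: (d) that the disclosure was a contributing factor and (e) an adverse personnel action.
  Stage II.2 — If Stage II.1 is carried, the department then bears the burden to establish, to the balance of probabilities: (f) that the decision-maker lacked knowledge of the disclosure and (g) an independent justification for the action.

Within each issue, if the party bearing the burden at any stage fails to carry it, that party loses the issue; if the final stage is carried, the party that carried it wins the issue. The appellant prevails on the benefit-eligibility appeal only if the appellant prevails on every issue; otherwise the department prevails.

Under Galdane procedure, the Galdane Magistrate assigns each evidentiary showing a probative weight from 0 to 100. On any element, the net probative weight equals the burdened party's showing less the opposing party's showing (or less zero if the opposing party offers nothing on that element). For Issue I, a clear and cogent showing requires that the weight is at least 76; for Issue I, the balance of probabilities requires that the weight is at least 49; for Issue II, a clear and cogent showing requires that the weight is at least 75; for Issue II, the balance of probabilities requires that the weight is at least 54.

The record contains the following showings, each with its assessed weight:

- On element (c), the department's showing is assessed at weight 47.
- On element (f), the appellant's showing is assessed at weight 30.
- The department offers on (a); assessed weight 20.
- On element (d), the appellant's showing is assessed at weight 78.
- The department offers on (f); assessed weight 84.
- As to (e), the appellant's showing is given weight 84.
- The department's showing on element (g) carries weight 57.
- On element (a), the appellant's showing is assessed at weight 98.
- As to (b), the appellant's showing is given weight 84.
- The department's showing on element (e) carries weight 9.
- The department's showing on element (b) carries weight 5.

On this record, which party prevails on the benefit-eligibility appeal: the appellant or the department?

— Issue I —
At Stage I.1 the appellant must meet a clear and cogent showing (weight is at least 76): on (a) the weight is 98 less the opposing 20 gives net 78, which does reach 76, so (a) meets the standard; on (b) the weight is 84 less the opposing 5 gives net 79, ≥ 76, so (b) meets the standard.
  Stage I.1 is satisfied; the onus moves to the department.
At Stage I.2 the department must meet the balance of probabilities (weight is at least 49): on (c) the weight is 47, < 49, so (c) does not meet the standard.
  The department does not carry Stage I.2.
The analysis ends at Stage I.2; the appellant prevails on this issue.
— Issue II —
At Stage II.1 the appellant must meet a clear and cogent showing (weight is at least 75): on (d) the weight is 78, ≥ 75, so (d) meets the standard; on (e) the weight is 84 less the opposing 9 gives net 75, ≥ 75, so (e) meets the standard.
  Stage II.1 is satisfied; the onus moves to the department.
At Stage II.2 the department must meet the balance of probabilities (weight is at least 54): on (f) the weight is 84 less the opposing 30 gives net 54, which does reach 54, so (f) meets the standard; on (g) the weight is 57, which does reach 54, so (g) meets the standard.
  Stage II.2 carried; the final stage is satisfied.
All stages carried — the department prevails on this issue.
Per-issue: Issue I → appellant; Issue II → department. The appellant must prevail on every issue; overall, the department prevails.

department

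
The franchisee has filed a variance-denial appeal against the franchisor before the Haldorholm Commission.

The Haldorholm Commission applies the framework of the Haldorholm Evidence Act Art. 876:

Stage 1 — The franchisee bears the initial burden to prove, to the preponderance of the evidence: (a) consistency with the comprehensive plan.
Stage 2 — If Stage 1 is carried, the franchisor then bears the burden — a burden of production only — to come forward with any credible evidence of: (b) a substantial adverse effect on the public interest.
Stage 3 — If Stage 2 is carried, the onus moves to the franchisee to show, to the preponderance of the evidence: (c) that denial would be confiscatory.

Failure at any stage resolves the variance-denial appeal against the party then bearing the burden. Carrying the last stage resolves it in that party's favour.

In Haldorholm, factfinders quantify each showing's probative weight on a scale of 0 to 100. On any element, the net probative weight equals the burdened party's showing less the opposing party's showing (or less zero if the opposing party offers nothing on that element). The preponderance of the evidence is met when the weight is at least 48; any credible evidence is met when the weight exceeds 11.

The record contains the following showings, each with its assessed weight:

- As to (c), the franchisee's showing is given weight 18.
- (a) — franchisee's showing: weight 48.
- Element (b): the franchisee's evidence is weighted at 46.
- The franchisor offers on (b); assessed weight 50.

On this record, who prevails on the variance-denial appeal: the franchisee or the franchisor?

franchisee

Stage 1 (franchisee, the preponderance of the evidence, weight is at least 48): (a) 48 ≥ 48 — meets.
  All elements met. The burden passes to the franchisor.
Stage 2 (franchisor, any credible evidence, weight exceeds 11): (b) net 50−46=4 ≤ 11 — fails.
  The franchisor does not carry Stage 2.
The analysis ends at Stage 2; the franchisee prevails.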